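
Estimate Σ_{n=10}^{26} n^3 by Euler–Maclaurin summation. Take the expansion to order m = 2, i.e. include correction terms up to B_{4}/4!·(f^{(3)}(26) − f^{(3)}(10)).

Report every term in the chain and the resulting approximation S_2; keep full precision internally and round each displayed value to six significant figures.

∫_10^26 x^3 dx evaluates to 111744.
Boundary: ½(f(10) + f(26)) = ½(1000.00 + 17576.0) = 9288.00.
Integral + boundary = 121032.
k=1: B_{2}/(2)! × [f^{(1)}(26) − f^{(1)}(10)] = 1/12 × (2028.00 − 300.000) = 144.000.
Partial sum through k=1: 121176.
k=2: B_{4}/(4)! × [f^{(3)}(26) − f^{(3)}(10)] = −1/720 × (6.00000 − 6.00000) = 0.00000.

S_2 ≈ 121176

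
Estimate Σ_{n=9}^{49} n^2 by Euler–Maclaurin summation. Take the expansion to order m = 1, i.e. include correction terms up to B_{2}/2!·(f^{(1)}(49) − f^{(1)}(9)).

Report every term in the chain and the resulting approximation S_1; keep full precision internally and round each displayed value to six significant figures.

S_1 ≈ 40221.0

The integral term ∫_9^49 x^2 dx = 38973.3.
Boundary: ½(f(9) + f(49)) = ½(81.0000 + 2401.00) = 1241.00.
So far: 40214.3.
k=1: B_{2}/(2)! × [f^{(1)}(49) − f^{(1)}(9)] = 1/12 × (98.0000 − 18.0000) = 6.66667.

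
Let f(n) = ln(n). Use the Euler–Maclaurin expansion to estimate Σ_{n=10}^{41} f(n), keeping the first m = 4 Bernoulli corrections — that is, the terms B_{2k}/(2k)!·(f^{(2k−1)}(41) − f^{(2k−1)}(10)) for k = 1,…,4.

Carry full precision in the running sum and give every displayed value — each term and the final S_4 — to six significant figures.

S_4 ≈ 101.232

The integral term ∫_10^41 ln(x) dx = 98.2306.
½[f(10) + f(41)] = ½[2.30259 + 3.71357] = 3.00808.
So far: 101.239.
Order-1 term: 1/12 · (0.0243902 − 0.100000) = -0.00630081.
After k=1: 101.232.
Order-2 term: −1/720 · (2.90187e-05 − 0.00200000) = 2.73747e-06.
After k=2: 101.232.
Order-3 term: 1/30240 · (2.07153e-07 − 0.000240000) = -7.92966e-09.
After k=3: 101.232.
Order-4 term: −1/1209600 · (3.69697e-09 − 7.20000e-05) = 5.95208e-11.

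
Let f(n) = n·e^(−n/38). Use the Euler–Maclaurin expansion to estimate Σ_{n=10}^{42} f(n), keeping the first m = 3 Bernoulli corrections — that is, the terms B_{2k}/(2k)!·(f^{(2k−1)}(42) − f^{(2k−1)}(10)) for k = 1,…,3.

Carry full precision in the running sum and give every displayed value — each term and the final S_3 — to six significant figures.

∫_10^42 x·e^(−x/38) dx evaluates to 395.348.
½[f(10) + f(42)] = ½[7.68621 + 13.9072] = 10.7967.
Integral + boundary = 406.144.
Correction k=1: B_{2}/2! · (f^{(1)}(42) − f^{(1)}(10)) = 1/12 · (-0.0348551 − 0.566352) = -0.0501006.
Partial sum through k=1: 406.094.
Correction k=2: B_{4}/4! · (f^{(3)}(42) − f^{(3)}(10)) = −1/720 · (0.000434482 − 0.00145678) = 1.41986e-06.
Partial sum through k=2: 406.094.
Correction k=3: B_{6}/6! · (f^{(5)}(42) − f^{(5)}(10)) = 1/30240 · (6.18492e-07 − 1.74609e-06) = -3.72883e-11.

S_3 ≈ 406.094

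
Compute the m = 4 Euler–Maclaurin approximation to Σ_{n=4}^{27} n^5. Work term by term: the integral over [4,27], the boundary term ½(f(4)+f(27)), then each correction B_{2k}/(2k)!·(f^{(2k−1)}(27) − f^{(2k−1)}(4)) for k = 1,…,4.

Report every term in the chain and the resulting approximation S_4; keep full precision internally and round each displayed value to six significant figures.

S_4 ≈ 7.19656e+07

∫_4^27 x^5 dx evaluates to 6.45694e+07.
Endpoint term: (f(4) + f(27))/2 = (1024.00 + 1.43489e+07)/2 = 7.17497e+06.
Integral + boundary = 7.17444e+07.
Correction k=1: B_{2}/2! · (f^{(1)}(27) − f^{(1)}(4)) = 1/12 · (2.65720e+06 − 1280.00) = 221327.
After k=1: 7.19657e+07.
Correction k=2: B_{4}/4! · (f^{(3)}(27) − f^{(3)}(4)) = −1/720 · (43740.0 − 960.000) = -59.4167.
After k=2: 7.19656e+07.
Correction k=3: B_{6}/6! · (f^{(5)}(27) − f^{(5)}(4)) = 1/30240 · (120.000 − 120.000) = 0.00000.
After k=3: 7.19656e+07.
Correction k=4: B_{8}/8! · (f^{(7)}(27) − f^{(7)}(4)) = −1/1209600 · (0.00000 − 0.00000) = 0.00000.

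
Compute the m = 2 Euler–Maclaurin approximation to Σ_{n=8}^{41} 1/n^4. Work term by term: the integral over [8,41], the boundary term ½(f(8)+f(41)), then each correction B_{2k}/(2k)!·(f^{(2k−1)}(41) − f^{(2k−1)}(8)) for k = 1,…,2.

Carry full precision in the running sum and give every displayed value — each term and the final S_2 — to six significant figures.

S_2 ≈ 0.000778543

∫_8^41 1/x^4 dx evaluates to 0.000646205.
Endpoint term: (f(8) + f(41))/2 = (0.000244141 + 3.53887e-07)/2 = 0.000122247.
So far: 0.000768452.
Correction k=1: B_{2}/2! · (f^{(1)}(41) − f^{(1)}(8)) = 1/12 · (-3.45256e-08 − (-0.000122070)) = 1.01696e-05.
Running total after k=1: 0.000778622.
Correction k=2: B_{4}/4! · (f^{(3)}(41) − f^{(3)}(8)) = −1/720 · (-6.16161e-10 − (-5.72205e-05)) = -7.94720e-08.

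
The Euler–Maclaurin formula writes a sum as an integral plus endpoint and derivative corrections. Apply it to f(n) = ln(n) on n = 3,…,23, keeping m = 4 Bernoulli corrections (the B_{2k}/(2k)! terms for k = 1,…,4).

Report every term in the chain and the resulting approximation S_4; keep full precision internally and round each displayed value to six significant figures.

S_4 ≈ 50.9135

∫_3^23 ln(x) dx evaluates to 48.8205.
½[f(3) + f(23)] = ½[1.09861 + 3.13549] = 2.11705.
Running total after boundary: 50.9376.
k=1: B_{2}/(2)! × [f^{(1)}(23) − f^{(1)}(3)] = 1/12 × (0.0434783 − 0.333333) = -0.0241546.
Partial sum through k=1: 50.9134.
k=2: B_{4}/(4)! × [f^{(3)}(23) − f^{(3)}(3)] = −1/720 × (0.000164379 − 0.0740741) = 0.000102652.
Partial sum through k=2: 50.9135.
k=3: B_{6}/(6)! × [f^{(5)}(23) − f^{(5)}(3)] = 1/30240 × (3.72883e-06 − 0.0987654) = -3.26593e-06.
Partial sum through k=3: 50.9135.
k=4: B_{8}/(8)! × [f^{(7)}(23) − f^{(7)}(3)] = −1/1209600 × (2.11465e-07 − 0.329218) = 2.72171e-07.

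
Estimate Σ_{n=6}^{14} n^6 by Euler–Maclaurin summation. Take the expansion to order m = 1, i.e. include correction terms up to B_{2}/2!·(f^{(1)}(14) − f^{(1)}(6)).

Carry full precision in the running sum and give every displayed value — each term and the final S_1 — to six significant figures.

Integral: ∫_6^14 x^6 dx = 1.50191e+07.
½[f(6) + f(14)] = ½[46656.0 + 7.52954e+06] = 3.78810e+06.
Integral + boundary = 1.88072e+07.
Correction k=1: B_{2}/2! · (f^{(1)}(14) − f^{(1)}(6)) = 1/12 · (3.22694e+06 − 46656.0) = 265024.

S_1 ≈ 1.90722e+07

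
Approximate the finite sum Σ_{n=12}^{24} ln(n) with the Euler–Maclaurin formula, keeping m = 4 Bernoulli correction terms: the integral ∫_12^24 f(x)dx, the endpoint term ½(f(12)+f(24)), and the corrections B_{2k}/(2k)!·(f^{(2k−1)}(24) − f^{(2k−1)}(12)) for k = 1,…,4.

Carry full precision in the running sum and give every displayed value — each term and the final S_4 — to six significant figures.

S_4 ≈ 37.2824

∫_12^24 ln(x) dx evaluates to 34.4544.
Boundary: ½(f(12) + f(24)) = ½(2.48491 + 3.17805) = 2.83148.
Running total after boundary: 37.2859.
Correction k=1: B_{2}/2! · (f^{(1)}(24) − f^{(1)}(12)) = 1/12 · (0.0416667 − 0.0833333) = -0.00347222.
Running total after k=1: 37.2824.
Correction k=2: B_{4}/4! · (f^{(3)}(24) − f^{(3)}(12)) = −1/720 · (0.000144676 − 0.00115741) = 1.40657e-06.
Running total after k=2: 37.2824.
Correction k=3: B_{6}/6! · (f^{(5)}(24) − f^{(5)}(12)) = 1/30240 · (3.01408e-06 − 9.64506e-05) = -3.08983e-09.
Running total after k=3: 37.2824.
Correction k=4: B_{8}/8! · (f^{(7)}(24) − f^{(7)}(12)) = −1/1209600 · (1.56983e-07 − 2.00939e-05) = 1.64822e-11.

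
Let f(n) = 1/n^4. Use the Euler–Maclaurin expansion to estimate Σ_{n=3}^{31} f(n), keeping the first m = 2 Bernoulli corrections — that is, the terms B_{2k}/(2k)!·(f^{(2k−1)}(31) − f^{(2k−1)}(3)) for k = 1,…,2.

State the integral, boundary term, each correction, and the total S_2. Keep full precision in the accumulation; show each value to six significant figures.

∫_3^31 1/x^4 dx evaluates to 0.0123345.
Boundary: ½(f(3) + f(31)) = ½(0.0123457 + 1.08281e-06) = 0.00617338.
Integral + boundary = 0.0185079.
Order-1 term: 1/12 · (-1.39718e-07 − (-0.0164609)) = 0.00137173.
After k=1: 0.0198796.
Order-2 term: −1/720 · (-4.36164e-09 − (-0.0548697)) = -7.62079e-05.

S_2 ≈ 0.0198034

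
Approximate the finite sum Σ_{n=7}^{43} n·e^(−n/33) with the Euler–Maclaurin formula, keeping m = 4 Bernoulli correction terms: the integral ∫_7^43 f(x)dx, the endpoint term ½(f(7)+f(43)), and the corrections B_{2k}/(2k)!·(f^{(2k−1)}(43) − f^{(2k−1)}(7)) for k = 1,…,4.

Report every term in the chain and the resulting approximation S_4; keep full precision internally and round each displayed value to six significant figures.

Integral: ∫_7^43 x·e^(−x/33) dx = 386.262.
Boundary: ½(f(7) + f(43)) = ½(5.66207 + 11.6834) = 8.67274.
Integral + boundary = 394.935.
Correction k=1: B_{2}/2! · (f^{(1)}(43) − f^{(1)}(7)) = 1/12 · (-0.0823355 − 0.637289) = -0.0599687.
After k=1: 394.875.
Correction k=2: B_{4}/4! · (f^{(3)}(43) − f^{(3)}(7)) = −1/720 · (0.000423397 − 0.00207073) = 2.28796e-06.
After k=2: 394.875.
Correction k=3: B_{6}/6! · (f^{(5)}(43) − f^{(5)}(7)) = 1/30240 · (8.47015e-07 − 3.26561e-06) = -7.99800e-11.
After k=3: 394.875.
Correction k=4: B_{8}/8! · (f^{(7)}(43) − f^{(7)}(7)) = −1/1209600 · (1.19856e-09 − 4.25135e-09) = 2.52380e-15.

S_4 ≈ 394.875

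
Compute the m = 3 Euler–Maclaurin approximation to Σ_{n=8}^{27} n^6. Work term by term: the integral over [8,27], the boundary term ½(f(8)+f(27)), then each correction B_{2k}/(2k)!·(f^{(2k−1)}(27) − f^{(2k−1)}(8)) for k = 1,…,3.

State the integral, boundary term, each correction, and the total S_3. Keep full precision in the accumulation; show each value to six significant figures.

S_3 ≈ 1.69503e+09

Integral: ∫_8^27 x^6 dx = 1.49404e+09.
Endpoint term: (f(8) + f(27))/2 = (262144 + 3.87420e+08)/2 = 1.93841e+08.
So far: 1.68788e+09.
k=1: B_{2}/(2)! × [f^{(1)}(27) − f^{(1)}(8)] = 1/12 × (8.60934e+07 − 196608) = 7.15807e+06.
Running total after k=1: 1.69504e+09.
k=2: B_{4}/(4)! × [f^{(3)}(27) − f^{(3)}(8)] = −1/720 × (2.36196e+06 − 61440.0) = -3195.17.
Running total after k=2: 1.69503e+09.
k=3: B_{6}/(6)! × [f^{(5)}(27) − f^{(5)}(8)] = 1/30240 × (19440.0 − 5760.00) = 0.452381.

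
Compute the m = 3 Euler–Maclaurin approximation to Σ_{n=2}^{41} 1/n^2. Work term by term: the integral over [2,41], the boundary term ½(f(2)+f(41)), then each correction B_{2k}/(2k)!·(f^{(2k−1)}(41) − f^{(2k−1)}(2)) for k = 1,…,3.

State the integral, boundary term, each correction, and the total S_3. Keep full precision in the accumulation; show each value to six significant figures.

S_3 ≈ 0.620882

Integral: ∫_2^41 1/x^2 dx = 0.475610.
½[f(2) + f(41)] = ½[0.250000 + 0.000594884] = 0.125297.
Running total after boundary: 0.600907.
Correction k=1: B_{2}/2! · (f^{(1)}(41) − f^{(1)}(2)) = 1/12 · (-2.90187e-05 − (-0.250000)) = 0.0208309.
After k=1: 0.621738.
Correction k=2: B_{4}/4! · (f^{(3)}(41) − f^{(3)}(2)) = −1/720 · (-2.07153e-07 − (-0.750000)) = -0.00104167.
After k=2: 0.620696.
Correction k=3: B_{6}/6! · (f^{(5)}(41) − f^{(5)}(2)) = 1/30240 · (-3.69697e-09 − (-5.62500)) = 0.000186012.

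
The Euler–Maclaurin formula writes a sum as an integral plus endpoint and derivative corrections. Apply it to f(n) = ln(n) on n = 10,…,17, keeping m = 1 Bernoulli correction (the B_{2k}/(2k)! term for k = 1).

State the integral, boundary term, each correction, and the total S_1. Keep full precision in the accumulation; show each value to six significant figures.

Integral: ∫_10^17 ln(x) dx = 18.1388.
Endpoint term: (f(10) + f(17))/2 = (2.30259 + 2.83321)/2 = 2.56790.
So far: 20.7067.
Order-1 term: 1/12 · (0.0588235 − 0.100000) = -0.00343137.

S_1 ≈ 20.7032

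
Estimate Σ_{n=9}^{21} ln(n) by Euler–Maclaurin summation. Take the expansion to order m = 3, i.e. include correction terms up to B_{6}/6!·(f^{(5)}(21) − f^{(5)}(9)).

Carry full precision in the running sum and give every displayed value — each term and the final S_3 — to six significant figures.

The integral term ∫_9^21 ln(x) dx = 32.1599.
Boundary: ½(f(9) + f(21)) = ½(2.19722 + 3.04452) = 2.62087.
So far: 34.7808.
k=1: B_{2}/(2)! × [f^{(1)}(21) − f^{(1)}(9)] = 1/12 × (0.0476190 − 0.111111) = -0.00529101.
Running total after k=1: 34.7755.
k=2: B_{4}/(4)! × [f^{(3)}(21) − f^{(3)}(9)] = −1/720 × (0.000215959 − 0.00274348) = 3.51045e-06.
Running total after k=2: 34.7755.
k=3: B_{6}/(6)! × [f^{(5)}(21) − f^{(5)}(9)] = 1/30240 × (5.87645e-06 − 0.000406442) = -1.32462e-08.

S_3 ≈ 34.7755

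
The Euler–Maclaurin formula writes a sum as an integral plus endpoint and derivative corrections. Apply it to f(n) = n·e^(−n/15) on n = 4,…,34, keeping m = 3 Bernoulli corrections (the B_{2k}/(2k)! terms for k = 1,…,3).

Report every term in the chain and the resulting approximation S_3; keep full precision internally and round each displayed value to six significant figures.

S_3 ≈ 145.338

The integral term ∫_4^34 x·e^(−x/15) dx = 142.102.
Boundary: ½(f(4) + f(34)) = ½(3.06371 + 3.52434) = 3.29403.
So far: 145.396.
Correction k=1: B_{2}/2! · (f^{(1)}(34) − f^{(1)}(4)) = 1/12 · (-0.131299 − 0.561681) = -0.0577483.
After k=1: 145.338.
Correction k=2: B_{4}/4! · (f^{(3)}(34) − f^{(3)}(4)) = −1/720 · (0.000337845 − 0.00930461) = 1.24538e-05.
After k=2: 145.338.
Correction k=3: B_{6}/6! · (f^{(5)}(34) − f^{(5)}(4)) = 1/30240 · (5.59663e-06 − 7.16127e-05) = -2.18307e-09.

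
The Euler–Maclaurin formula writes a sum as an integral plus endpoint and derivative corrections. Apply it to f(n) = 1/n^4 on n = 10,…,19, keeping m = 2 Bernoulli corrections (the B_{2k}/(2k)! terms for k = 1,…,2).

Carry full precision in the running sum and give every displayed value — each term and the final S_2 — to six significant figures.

The integral term ∫_10^19 1/x^4 dx = 0.000284735.
Boundary: ½(f(10) + f(19)) = ½(0.000100000 + 7.67336e-06) = 5.38367e-05.
So far: 0.000338572.
Correction k=1: B_{2}/2! · (f^{(1)}(19) − f^{(1)}(10)) = 1/12 · (-1.61544e-06 − (-4.00000e-05)) = 3.19871e-06.
After k=1: 0.000341771.
Correction k=2: B_{4}/4! · (f^{(3)}(19) − f^{(3)}(10)) = −1/720 · (-1.34247e-07 − (-1.20000e-05)) = -1.64802e-08.

S_2 ≈ 0.000341754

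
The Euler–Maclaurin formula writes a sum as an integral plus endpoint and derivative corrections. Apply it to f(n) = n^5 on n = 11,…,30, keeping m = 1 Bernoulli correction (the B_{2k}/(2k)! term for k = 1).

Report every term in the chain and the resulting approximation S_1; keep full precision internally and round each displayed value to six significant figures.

The integral term ∫_11^30 x^5 dx = 1.21205e+08.
Endpoint term: (f(11) + f(30))/2 = (161051 + 2.43000e+07)/2 = 1.22305e+07.
Running total after boundary: 1.33435e+08.
Correction k=1: B_{2}/2! · (f^{(1)}(30) − f^{(1)}(11)) = 1/12 · (4.05000e+06 − 73205.0) = 331400.

S_1 ≈ 1.33767e+08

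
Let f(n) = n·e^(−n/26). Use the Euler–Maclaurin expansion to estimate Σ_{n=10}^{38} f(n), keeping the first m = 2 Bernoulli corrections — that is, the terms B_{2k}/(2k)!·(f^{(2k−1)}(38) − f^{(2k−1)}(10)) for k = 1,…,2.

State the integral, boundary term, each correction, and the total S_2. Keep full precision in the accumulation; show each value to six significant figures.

S_2 ≈ 259.065

Integral: ∫_10^38 x·e^(−x/26) dx = 251.300.
½[f(10) + f(38)] = ½[6.80712 + 8.81141] = 7.80927.
Integral + boundary = 259.109.
Order-1 term: 1/12 · (-0.107021 − 0.418900) = -0.0438268.
After k=1: 259.065.
Order-2 term: −1/720 · (0.000527718 − 0.00263362) = 2.92486e-06.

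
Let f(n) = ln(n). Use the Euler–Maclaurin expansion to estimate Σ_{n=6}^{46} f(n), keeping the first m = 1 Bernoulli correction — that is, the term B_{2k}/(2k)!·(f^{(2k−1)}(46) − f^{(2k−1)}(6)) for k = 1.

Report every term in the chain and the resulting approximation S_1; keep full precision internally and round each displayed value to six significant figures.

S_1 ≈ 128.165

∫_6^46 ln(x) dx evaluates to 125.367.
½[f(6) + f(46)] = ½[1.79176 + 3.82864] = 2.81020.
Running total after boundary: 128.177.
Correction k=1: B_{2}/2! · (f^{(1)}(46) − f^{(1)}(6)) = 1/12 · (0.0217391 − 0.166667) = -0.0120773.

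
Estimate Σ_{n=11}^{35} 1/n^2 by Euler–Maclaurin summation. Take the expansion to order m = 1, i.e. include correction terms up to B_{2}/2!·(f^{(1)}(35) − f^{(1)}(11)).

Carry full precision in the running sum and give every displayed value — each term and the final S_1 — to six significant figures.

S_1 ≈ 0.0669994

The integral term ∫_11^35 1/x^2 dx = 0.0623377.
½[f(11) + f(35)] = ½[0.00826446 + 0.000816327] = 0.00454039.
So far: 0.0668781.
Order-1 term: 1/12 · (-4.66472e-05 − (-0.00150263)) = 0.000121332.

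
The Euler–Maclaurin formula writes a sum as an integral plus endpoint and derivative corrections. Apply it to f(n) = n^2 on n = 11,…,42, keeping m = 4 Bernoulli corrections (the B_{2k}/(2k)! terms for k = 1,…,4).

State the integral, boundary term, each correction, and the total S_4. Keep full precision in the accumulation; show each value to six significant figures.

S_4 ≈ 25200.0

∫_11^42 x^2 dx evaluates to 24252.3.
Boundary: ½(f(11) + f(42)) = ½(121.000 + 1764.00) = 942.500.
Running total after boundary: 25194.8.
Order-1 term: 1/12 · (84.0000 − 22.0000) = 5.16667.
After k=1: 25200.0.
Order-2 term: −1/720 · (0.00000 − 0.00000) = 0.00000.
After k=2: 25200.0.
Order-3 term: 1/30240 · (0.00000 − 0.00000) = 0.00000.
After k=3: 25200.0.
Order-4 term: −1/1209600 · (0.00000 − 0.00000) = 0.00000.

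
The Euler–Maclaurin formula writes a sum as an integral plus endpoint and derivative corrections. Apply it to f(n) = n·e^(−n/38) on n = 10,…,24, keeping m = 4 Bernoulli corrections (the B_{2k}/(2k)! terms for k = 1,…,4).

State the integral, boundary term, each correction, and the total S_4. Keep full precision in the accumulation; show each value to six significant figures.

Integral: ∫_10^24 x·e^(−x/38) dx = 149.157.
½[f(10) + f(24)] = ½[7.68621 + 12.7620] = 10.2241.
Integral + boundary = 159.381.
Order-1 term: 1/12 · (0.195908 − 0.566352) = -0.0308703.
Running total after k=1: 159.350.
Order-2 term: −1/720 · (0.000872169 − 0.00145678) = 8.11963e-07.
Running total after k=2: 159.350.
Order-3 term: 1/30240 · (1.11404e-06 − 1.74609e-06) = -2.09013e-11.
Running total after k=3: 159.350.
Order-4 term: −1/1209600 · (1.12471e-09 − 1.71976e-09) = 4.91939e-16.

S_4 ≈ 159.350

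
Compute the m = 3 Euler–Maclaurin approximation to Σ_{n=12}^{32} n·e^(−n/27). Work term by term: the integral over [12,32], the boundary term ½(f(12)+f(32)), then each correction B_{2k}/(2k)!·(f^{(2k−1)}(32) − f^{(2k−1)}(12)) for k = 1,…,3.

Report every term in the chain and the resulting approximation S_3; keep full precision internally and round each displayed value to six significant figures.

S_3 ≈ 196.903

Integral: ∫_12^32 x·e^(−x/27) dx = 188.199.
Endpoint term: (f(12) + f(32))/2 = (7.69416 + 9.78207)/2 = 8.73812.
Running total after boundary: 196.938.
Order-1 term: 1/12 · (-0.0566092 − 0.356211) = -0.0344017.
After k=1: 196.903.
Order-2 term: −1/720 · (0.000761001 − 0.00224770) = 2.06486e-06.
After k=2: 196.903.
Order-3 term: 1/30240 · (2.19432e-06 − 5.49625e-06) = -1.09191e-10.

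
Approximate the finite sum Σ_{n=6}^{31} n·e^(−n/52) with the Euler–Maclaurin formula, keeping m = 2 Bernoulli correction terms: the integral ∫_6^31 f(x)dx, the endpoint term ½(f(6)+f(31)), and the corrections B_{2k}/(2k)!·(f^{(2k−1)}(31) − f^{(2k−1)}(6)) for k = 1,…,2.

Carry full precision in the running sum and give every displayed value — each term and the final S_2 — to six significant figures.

S_2 ≈ 320.693

∫_6^31 x·e^(−x/52) dx evaluates to 309.528.
Boundary: ½(f(6) + f(31)) = ½(5.34614 + 17.0787) = 11.2124.
Integral + boundary = 320.740.
Correction k=1: B_{2}/2! · (f^{(1)}(31) − f^{(1)}(6)) = 1/12 · (0.222490 − 0.788213) = -0.0471436.
Partial sum through k=1: 320.693.
Correction k=2: B_{4}/4! · (f^{(3)}(31) − f^{(3)}(6)) = −1/720 · (0.000489772 − 0.000950540) = 6.39956e-07.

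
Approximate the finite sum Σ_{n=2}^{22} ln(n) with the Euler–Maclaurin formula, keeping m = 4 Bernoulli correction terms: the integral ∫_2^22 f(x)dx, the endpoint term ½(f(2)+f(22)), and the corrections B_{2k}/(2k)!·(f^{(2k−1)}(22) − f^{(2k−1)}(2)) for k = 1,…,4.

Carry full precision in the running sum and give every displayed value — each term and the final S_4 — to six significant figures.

Integral: ∫_2^22 ln(x) dx = 46.6166.
Boundary: ½(f(2) + f(22)) = ½(0.693147 + 3.09104) = 1.89209.
So far: 48.5087.
Order-1 term: 1/12 · (0.0454545 − 0.500000) = -0.0378788.
Partial sum through k=1: 48.4709.
Order-2 term: −1/720 · (0.000187829 − 0.250000) = 0.000346961.
Partial sum through k=2: 48.4712.
Order-3 term: 1/30240 · (4.65691e-06 − 0.750000) = -2.48014e-05.
Partial sum through k=3: 48.4712.
Order-4 term: −1/1209600 · (2.88651e-07 − 5.62500) = 4.65030e-06.

S_4 ≈ 48.4712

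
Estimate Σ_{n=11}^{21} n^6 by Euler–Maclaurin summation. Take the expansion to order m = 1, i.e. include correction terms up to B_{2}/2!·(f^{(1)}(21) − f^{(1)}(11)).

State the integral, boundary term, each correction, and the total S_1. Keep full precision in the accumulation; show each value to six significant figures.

S_1 ≈ 3.00245e+08

The integral term ∫_11^21 x^6 dx = 2.54514e+08.
½[f(11) + f(21)] = ½[1.77156e+06 + 8.57661e+07] = 4.37688e+07.
Integral + boundary = 2.98283e+08.
k=1: B_{2}/(2)! × [f^{(1)}(21) − f^{(1)}(11)] = 1/12 × (2.45046e+07 − 966306) = 1.96152e+06.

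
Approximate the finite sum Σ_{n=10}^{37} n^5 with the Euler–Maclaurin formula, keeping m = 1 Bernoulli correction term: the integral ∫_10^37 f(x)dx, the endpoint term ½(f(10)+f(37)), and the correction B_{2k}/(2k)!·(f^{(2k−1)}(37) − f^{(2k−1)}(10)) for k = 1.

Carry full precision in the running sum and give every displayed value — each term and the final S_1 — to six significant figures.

S_1 ≈ 4.62953e+08

The integral term ∫_10^37 x^5 dx = 4.27454e+08.
Endpoint term: (f(10) + f(37))/2 = (100000 + 6.93440e+07)/2 = 3.47220e+07.
Integral + boundary = 4.62176e+08.
Correction k=1: B_{2}/2! · (f^{(1)}(37) − f^{(1)}(10)) = 1/12 · (9.37080e+06 − 50000.0) = 776734.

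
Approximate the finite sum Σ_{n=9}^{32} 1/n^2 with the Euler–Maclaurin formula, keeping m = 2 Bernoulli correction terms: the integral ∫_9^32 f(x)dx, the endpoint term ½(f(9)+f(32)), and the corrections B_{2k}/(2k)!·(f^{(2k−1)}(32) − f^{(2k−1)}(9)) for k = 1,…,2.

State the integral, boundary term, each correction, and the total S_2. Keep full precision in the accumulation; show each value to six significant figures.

S_2 ≈ 0.0867452

The integral term ∫_9^32 1/x^2 dx = 0.0798611.
Boundary: ½(f(9) + f(32)) = ½(0.0123457 + 0.000976562) = 0.00666112.
Integral + boundary = 0.0865222.
Correction k=1: B_{2}/2! · (f^{(1)}(32) − f^{(1)}(9)) = 1/12 · (-6.10352e-05 − (-0.00274348)) = 0.000223537.
Partial sum through k=1: 0.0867458.
Correction k=2: B_{4}/4! · (f^{(3)}(32) − f^{(3)}(9)) = −1/720 · (-7.15256e-07 − (-0.000406442)) = -5.63510e-07.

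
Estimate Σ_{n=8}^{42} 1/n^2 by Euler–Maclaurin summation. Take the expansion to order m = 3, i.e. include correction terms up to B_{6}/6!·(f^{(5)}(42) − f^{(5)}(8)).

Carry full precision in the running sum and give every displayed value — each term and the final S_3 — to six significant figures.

Integral: ∫_8^42 1/x^2 dx = 0.101190.
½[f(8) + f(42)] = ½[0.0156250 + 0.000566893] = 0.00809595.
So far: 0.109286.
Correction k=1: B_{2}/2! · (f^{(1)}(42) − f^{(1)}(8)) = 1/12 · (-2.69949e-05 − (-0.00390625)) = 0.000323271.
After k=1: 0.109610.
Correction k=2: B_{4}/4! · (f^{(3)}(42) − f^{(3)}(8)) = −1/720 · (-1.83639e-07 − (-0.000732422)) = -1.01700e-06.
After k=2: 0.109609.
Correction k=3: B_{6}/6! · (f^{(5)}(42) − f^{(5)}(8)) = 1/30240 · (-3.12311e-09 − (-0.000343323)) = 1.13532e-08.

S_3 ≈ 0.109609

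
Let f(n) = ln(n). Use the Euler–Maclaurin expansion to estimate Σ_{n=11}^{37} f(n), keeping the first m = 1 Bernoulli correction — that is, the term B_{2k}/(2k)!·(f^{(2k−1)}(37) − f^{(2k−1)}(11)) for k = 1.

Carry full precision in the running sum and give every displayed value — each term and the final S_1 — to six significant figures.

S_1 ≈ 84.2262

Integral: ∫_11^37 ln(x) dx = 81.2271.
½[f(11) + f(37)] = ½[2.39790 + 3.61092] = 3.00441.
Integral + boundary = 84.2315.
Order-1 term: 1/12 · (0.0270270 − 0.0909091) = -0.00532351.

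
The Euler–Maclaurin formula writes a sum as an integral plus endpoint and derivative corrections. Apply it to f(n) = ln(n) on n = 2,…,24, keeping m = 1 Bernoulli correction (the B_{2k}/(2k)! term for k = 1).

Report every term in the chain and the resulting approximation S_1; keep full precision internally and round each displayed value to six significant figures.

The integral term ∫_2^24 ln(x) dx = 52.8870.
½[f(2) + f(24)] = ½[0.693147 + 3.17805] = 1.93560.
Integral + boundary = 54.8226.
Order-1 term: 1/12 · (0.0416667 − 0.500000) = -0.0381944.

S_1 ≈ 54.7844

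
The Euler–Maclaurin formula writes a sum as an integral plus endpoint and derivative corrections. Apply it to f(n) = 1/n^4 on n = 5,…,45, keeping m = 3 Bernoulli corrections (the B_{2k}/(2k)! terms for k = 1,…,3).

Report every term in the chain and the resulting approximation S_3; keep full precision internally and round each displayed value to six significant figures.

∫_5^45 1/x^4 dx evaluates to 0.00266301.
Endpoint term: (f(5) + f(45))/2 = (0.00160000 + 2.43865e-07)/2 = 0.000800122.
So far: 0.00346313.
k=1: B_{2}/(2)! × [f^{(1)}(45) − f^{(1)}(5)] = 1/12 × (-2.16769e-08 − (-0.00128000)) = 0.000106665.
Partial sum through k=1: 0.00356980.
k=2: B_{4}/(4)! × [f^{(3)}(45) − f^{(3)}(5)] = −1/720 × (-3.21139e-10 − (-0.00153600)) = -2.13333e-06.
Partial sum through k=2: 0.00356766.
k=3: B_{6}/(6)! × [f^{(5)}(45) − f^{(5)}(5)] = 1/30240 × (-8.88089e-12 − (-0.00344064)) = 1.13778e-07.

S_3 ≈ 0.00356778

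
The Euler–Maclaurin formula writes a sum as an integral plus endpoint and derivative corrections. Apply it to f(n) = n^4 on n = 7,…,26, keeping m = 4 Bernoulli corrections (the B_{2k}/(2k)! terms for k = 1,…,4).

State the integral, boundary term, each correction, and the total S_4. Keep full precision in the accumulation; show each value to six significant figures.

S_4 ≈ 2.60835e+06

Integral: ∫_7^26 x^4 dx = 2.37291e+06.
Endpoint term: (f(7) + f(26))/2 = (2401.00 + 456976)/2 = 229688.
So far: 2.60260e+06.
Correction k=1: B_{2}/2! · (f^{(1)}(26) − f^{(1)}(7)) = 1/12 · (70304.0 − 1372.00) = 5744.33.
After k=1: 2.60835e+06.
Correction k=2: B_{4}/4! · (f^{(3)}(26) − f^{(3)}(7)) = −1/720 · (624.000 − 168.000) = -0.633333.
After k=2: 2.60835e+06.
Correction k=3: B_{6}/6! · (f^{(5)}(26) − f^{(5)}(7)) = 1/30240 · (0.00000 − 0.00000) = 0.00000.
After k=3: 2.60835e+06.
Correction k=4: B_{8}/8! · (f^{(7)}(26) − f^{(7)}(7)) = −1/1209600 · (0.00000 − 0.00000) = 0.00000.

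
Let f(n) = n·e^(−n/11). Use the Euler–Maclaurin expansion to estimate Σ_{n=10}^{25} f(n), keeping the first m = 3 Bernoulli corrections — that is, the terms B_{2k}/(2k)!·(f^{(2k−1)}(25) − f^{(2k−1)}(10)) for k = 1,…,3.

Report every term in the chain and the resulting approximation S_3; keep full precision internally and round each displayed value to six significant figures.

S_3 ≈ 55.5558

Integral: ∫_10^25 x·e^(−x/11) dx = 52.2675.
½[f(10) + f(25)] = ½[4.02890 + 2.57577] = 3.30234.
So far: 55.5698.
Order-1 term: 1/12 · (-0.131130 − 0.0366264) = -0.0139797.
Running total after k=1: 55.5558.
Order-2 term: −1/720 · (0.000619269 − 0.00696204) = 8.80941e-06.
Running total after k=2: 55.5558.
Order-3 term: 1/30240 · (1.91922e-05 − 0.000112573) = -3.08800e-09.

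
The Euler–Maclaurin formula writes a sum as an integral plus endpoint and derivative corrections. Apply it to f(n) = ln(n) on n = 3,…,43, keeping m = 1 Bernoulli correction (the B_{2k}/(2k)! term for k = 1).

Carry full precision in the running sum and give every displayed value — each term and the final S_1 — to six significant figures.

The integral term ∫_3^43 ln(x) dx = 118.436.
Endpoint term: (f(3) + f(43))/2 = (1.09861 + 3.76120)/2 = 2.42991.
So far: 120.866.
Correction k=1: B_{2}/2! · (f^{(1)}(43) − f^{(1)}(3)) = 1/12 · (0.0232558 − 0.333333) = -0.0258398.

S_1 ≈ 120.840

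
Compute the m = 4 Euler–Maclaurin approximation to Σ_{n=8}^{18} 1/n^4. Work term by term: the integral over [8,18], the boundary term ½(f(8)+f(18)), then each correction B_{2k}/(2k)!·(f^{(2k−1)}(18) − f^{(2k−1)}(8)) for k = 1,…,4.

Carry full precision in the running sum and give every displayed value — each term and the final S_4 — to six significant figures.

The integral term ∫_8^18 1/x^4 dx = 0.000593886.
½[f(8) + f(18)] = ½[0.000244141 + 9.52599e-06] = 0.000126833.
Integral + boundary = 0.000720719.
Order-1 term: 1/12 · (-2.11689e-06 − (-0.000122070)) = 9.99612e-06.
Partial sum through k=1: 0.000730715.
Order-2 term: −1/720 · (-1.96008e-07 − (-5.72205e-05)) = -7.92006e-08.
Partial sum through k=2: 0.000730636.
Order-3 term: 1/30240 · (-3.38779e-08 − (-5.00679e-05)) = 1.65456e-09.
Partial sum through k=3: 0.000730638.
Order-4 term: −1/1209600 · (-9.41053e-09 − (-7.04080e-05)) = -5.81999e-11.

S_4 ≈ 0.000730638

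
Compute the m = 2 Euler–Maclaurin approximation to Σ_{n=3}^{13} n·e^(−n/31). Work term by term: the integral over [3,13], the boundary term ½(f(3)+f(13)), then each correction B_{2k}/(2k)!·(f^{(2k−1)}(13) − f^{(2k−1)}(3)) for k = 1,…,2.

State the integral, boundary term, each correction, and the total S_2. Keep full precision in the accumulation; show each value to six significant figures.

The integral term ∫_3^13 x·e^(−x/31) dx = 59.9898.
Boundary: ½(f(3) + f(13)) = ½(2.72328 + 8.54712) = 5.63520.
Integral + boundary = 65.6250.
k=1: B_{2}/(2)! × [f^{(1)}(13) − f^{(1)}(3)] = 1/12 × (0.381757 − 0.819913) = -0.0365130.
Running total after k=1: 65.5885.
k=2: B_{4}/(4)! × [f^{(3)}(13) − f^{(3)}(3)] = −1/720 × (0.00176556 − 0.00274239) = 1.35671e-06.

S_2 ≈ 65.5885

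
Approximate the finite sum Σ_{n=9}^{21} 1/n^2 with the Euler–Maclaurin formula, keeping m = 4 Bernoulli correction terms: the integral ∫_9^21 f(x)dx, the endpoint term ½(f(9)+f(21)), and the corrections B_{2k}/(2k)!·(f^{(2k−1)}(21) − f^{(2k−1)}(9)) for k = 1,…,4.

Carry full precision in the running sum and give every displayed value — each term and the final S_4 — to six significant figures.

S_4 ≈ 0.0710088

The integral term ∫_9^21 1/x^2 dx = 0.0634921.
½[f(9) + f(21)] = ½[0.0123457 + 0.00226757] = 0.00730663.
Running total after boundary: 0.0707987.
Correction k=1: B_{2}/2! · (f^{(1)}(21) − f^{(1)}(9)) = 1/12 · (-0.000215959 − (-0.00274348)) = 0.000210627.
After k=1: 0.0710093.
Correction k=2: B_{4}/4! · (f^{(3)}(21) − f^{(3)}(9)) = −1/720 · (-5.87645e-06 − (-0.000406442)) = -5.56341e-07.
After k=2: 0.0710088.
Correction k=3: B_{6}/6! · (f^{(5)}(21) − f^{(5)}(9)) = 1/30240 · (-3.99758e-07 − (-0.000150534)) = 4.96476e-09.
After k=3: 0.0710088.
Correction k=4: B_{8}/8! · (f^{(7)}(21) − f^{(7)}(9)) = −1/1209600 · (-5.07630e-08 − (-0.000104073)) = -8.59972e-11.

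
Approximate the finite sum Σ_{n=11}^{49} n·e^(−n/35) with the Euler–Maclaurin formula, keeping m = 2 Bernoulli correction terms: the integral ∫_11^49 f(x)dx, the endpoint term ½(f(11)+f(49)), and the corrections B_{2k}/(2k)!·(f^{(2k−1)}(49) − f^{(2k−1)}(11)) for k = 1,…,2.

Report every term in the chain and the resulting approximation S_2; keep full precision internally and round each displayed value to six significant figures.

S_2 ≈ 460.813

Integral: ∫_11^49 x·e^(−x/35) dx = 450.805.
Endpoint term: (f(11) + f(49))/2 = (8.03341 + 12.0833)/2 = 10.0583.
So far: 460.863.
Order-1 term: 1/12 · (-0.0986388 − 0.500784) = -0.0499519.
Running total after k=1: 460.813.
Order-2 term: −1/720 · (0.000322086 − 0.00160115) = 1.77647e-06.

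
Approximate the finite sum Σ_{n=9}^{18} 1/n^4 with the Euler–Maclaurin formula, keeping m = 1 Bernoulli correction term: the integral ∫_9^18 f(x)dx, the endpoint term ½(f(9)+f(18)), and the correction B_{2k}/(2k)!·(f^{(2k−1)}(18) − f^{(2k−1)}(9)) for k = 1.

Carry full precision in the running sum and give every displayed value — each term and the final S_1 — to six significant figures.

Integral: ∫_9^18 1/x^4 dx = 0.000400091.
½[f(9) + f(18)] = ½[0.000152416 + 9.52599e-06] = 8.09709e-05.
So far: 0.000481062.
Correction k=1: B_{2}/2! · (f^{(1)}(18) − f^{(1)}(9)) = 1/12 · (-2.11689e-06 − (-6.77404e-05)) = 5.46862e-06.

S_1 ≈ 0.000486531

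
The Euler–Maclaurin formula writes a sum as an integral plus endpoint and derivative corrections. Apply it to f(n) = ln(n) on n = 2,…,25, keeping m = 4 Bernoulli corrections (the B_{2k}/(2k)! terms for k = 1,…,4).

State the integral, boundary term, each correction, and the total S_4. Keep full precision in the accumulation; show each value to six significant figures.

The integral term ∫_2^25 ln(x) dx = 56.0856.
½[f(2) + f(25)] = ½[0.693147 + 3.21888] = 1.95601.
Integral + boundary = 58.0416.
k=1: B_{2}/(2)! × [f^{(1)}(25) − f^{(1)}(2)] = 1/12 × (0.0400000 − 0.500000) = -0.0383333.
Running total after k=1: 58.0033.
k=2: B_{4}/(4)! × [f^{(3)}(25) − f^{(3)}(2)] = −1/720 × (0.000128000 − 0.250000) = 0.000347044.
Running total after k=2: 58.0036.
k=3: B_{6}/(6)! × [f^{(5)}(25) − f^{(5)}(2)] = 1/30240 × (2.45760e-06 − 0.750000) = -2.48015e-05.
Running total after k=3: 58.0036.
k=4: B_{8}/(8)! × [f^{(7)}(25) − f^{(7)}(2)] = −1/1209600 × (1.17965e-07 − 5.62500) = 4.65030e-06.

S_4 ≈ 58.0036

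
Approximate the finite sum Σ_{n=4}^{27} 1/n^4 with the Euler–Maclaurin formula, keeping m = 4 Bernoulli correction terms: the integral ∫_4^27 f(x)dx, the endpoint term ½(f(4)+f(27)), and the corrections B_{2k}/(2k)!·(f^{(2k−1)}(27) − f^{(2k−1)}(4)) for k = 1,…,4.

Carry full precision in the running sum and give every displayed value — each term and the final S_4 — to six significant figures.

Integral: ∫_4^27 1/x^4 dx = 0.00519140.
½[f(4) + f(27)] = ½[0.00390625 + 1.88168e-06] = 0.00195407.
So far: 0.00714546.
Correction k=1: B_{2}/2! · (f^{(1)}(27) − f^{(1)}(4)) = 1/12 · (-2.78767e-07 − (-0.00390625)) = 0.000325498.
Running total after k=1: 0.00747096.
Correction k=2: B_{4}/4! · (f^{(3)}(27) − f^{(3)}(4)) = −1/720 · (-1.14719e-08 − (-0.00732422)) = -1.01725e-05.
Running total after k=2: 0.00746079.
Correction k=3: B_{6}/6! · (f^{(5)}(27) − f^{(5)}(4)) = 1/30240 · (-8.81242e-10 − (-0.0256348)) = 8.47710e-07.
Running total after k=3: 0.00746164.
Correction k=4: B_{8}/8! · (f^{(7)}(27) − f^{(7)}(4)) = −1/1209600 · (-1.08795e-10 − (-0.144196)) = -1.19209e-07.

S_4 ≈ 0.00746152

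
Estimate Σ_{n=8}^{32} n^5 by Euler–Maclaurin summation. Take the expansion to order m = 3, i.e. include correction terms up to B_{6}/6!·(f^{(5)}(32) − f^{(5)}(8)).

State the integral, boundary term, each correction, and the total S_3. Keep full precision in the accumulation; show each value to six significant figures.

∫_8^32 x^5 dx evaluates to 1.78913e+08.
Endpoint term: (f(8) + f(32))/2 = (32768.0 + 3.35544e+07)/2 = 1.67936e+07.
So far: 1.95707e+08.
Order-1 term: 1/12 · (5.24288e+06 − 20480.0) = 435200.
Running total after k=1: 1.96142e+08.
Order-2 term: −1/720 · (61440.0 − 3840.00) = -80.0000.
Running total after k=2: 1.96142e+08.
Order-3 term: 1/30240 · (120.000 − 120.000) = 0.00000.

S_3 ≈ 1.96142e+08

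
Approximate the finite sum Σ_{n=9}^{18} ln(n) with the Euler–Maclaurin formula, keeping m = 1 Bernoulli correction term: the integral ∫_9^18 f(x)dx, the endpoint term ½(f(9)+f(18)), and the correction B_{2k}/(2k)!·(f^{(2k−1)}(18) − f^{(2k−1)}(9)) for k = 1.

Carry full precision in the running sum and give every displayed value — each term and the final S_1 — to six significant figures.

S_1 ≈ 25.7908

The integral term ∫_9^18 ln(x) dx = 23.2517.
Boundary: ½(f(9) + f(18)) = ½(2.19722 + 2.89037) = 2.54380.
Integral + boundary = 25.7955.
Correction k=1: B_{2}/2! · (f^{(1)}(18) − f^{(1)}(9)) = 1/12 · (0.0555556 − 0.111111) = -0.00462963.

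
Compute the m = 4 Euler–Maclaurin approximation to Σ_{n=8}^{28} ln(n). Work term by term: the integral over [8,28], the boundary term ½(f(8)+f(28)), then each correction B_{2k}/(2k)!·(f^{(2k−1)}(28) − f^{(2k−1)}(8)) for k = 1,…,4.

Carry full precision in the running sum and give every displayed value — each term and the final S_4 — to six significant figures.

S_4 ≈ 59.3646

The integral term ∫_8^28 ln(x) dx = 56.6662.
½[f(8) + f(28)] = ½[2.07944 + 3.33220] = 2.70582.
So far: 59.3720.
Order-1 term: 1/12 · (0.0357143 − 0.125000) = -0.00744048.
Partial sum through k=1: 59.3646.
Order-2 term: −1/720 · (9.11079e-05 − 0.00390625) = 5.29881e-06.
Partial sum through k=2: 59.3646.
Order-3 term: 1/30240 · (1.39451e-06 − 0.000732422) = -2.41742e-08.
Partial sum through k=3: 59.3646.
Order-4 term: −1/1209600 · (5.33613e-08 − 0.000343323) = 2.83788e-10.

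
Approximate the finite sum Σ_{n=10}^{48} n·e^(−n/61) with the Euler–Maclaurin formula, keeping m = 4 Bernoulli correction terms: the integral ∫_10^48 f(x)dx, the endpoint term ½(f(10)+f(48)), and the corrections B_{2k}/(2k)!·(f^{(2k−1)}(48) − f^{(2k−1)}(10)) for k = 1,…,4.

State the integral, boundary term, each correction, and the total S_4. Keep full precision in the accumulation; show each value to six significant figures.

S_4 ≈ 664.234

The integral term ∫_10^48 x·e^(−x/61) dx = 649.115.
½[f(10) + f(48)] = ½[8.48798 + 21.8525] = 15.1702.
Running total after boundary: 664.285.
k=1: B_{2}/(2)! × [f^{(1)}(48) − f^{(1)}(10)] = 1/12 × (0.0970228 − 0.709651) = -0.0510523.
Running total after k=1: 664.234.
k=2: B_{4}/(4)! × [f^{(3)}(48) − f^{(3)}(10)] = −1/720 × (0.000270772 − 0.000646935) = 5.22448e-07.
Running total after k=2: 664.234.
k=3: B_{6}/(6)! × [f^{(5)}(48) − f^{(5)}(10)] = 1/30240 × (1.38530e-07 − 2.96467e-07) = -5.22280e-12.
Running total after k=3: 664.234.
k=4: B_{8}/(8)! × [f^{(7)}(48) − f^{(7)}(10)] = −1/1209600 × (5.49023e-11 − 1.12624e-10) = 4.77198e-17.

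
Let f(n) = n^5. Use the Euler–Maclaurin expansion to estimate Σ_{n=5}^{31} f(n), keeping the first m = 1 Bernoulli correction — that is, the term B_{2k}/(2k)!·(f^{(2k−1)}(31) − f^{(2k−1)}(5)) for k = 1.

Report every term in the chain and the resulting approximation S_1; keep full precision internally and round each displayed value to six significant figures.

S_1 ≈ 1.62615e+08

The integral term ∫_5^31 x^5 dx = 1.47915e+08.
Boundary: ½(f(5) + f(31)) = ½(3125.00 + 2.86292e+07) = 1.43161e+07.
Running total after boundary: 1.62231e+08.
Correction k=1: B_{2}/2! · (f^{(1)}(31) − f^{(1)}(5)) = 1/12 · (4.61760e+06 − 3125.00) = 384540.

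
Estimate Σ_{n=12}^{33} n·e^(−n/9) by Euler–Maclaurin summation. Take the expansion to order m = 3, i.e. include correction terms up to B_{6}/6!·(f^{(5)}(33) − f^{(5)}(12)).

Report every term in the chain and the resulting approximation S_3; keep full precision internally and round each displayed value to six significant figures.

∫_12^33 x·e^(−x/9) dx evaluates to 40.1576.
Endpoint term: (f(12) + f(33))/2 = (3.16317 + 0.843531)/2 = 2.00335.
Integral + boundary = 42.1609.
Correction k=1: B_{2}/2! · (f^{(1)}(33) − f^{(1)}(12)) = 1/12 · (-0.0681641 − (-0.0878657)) = 0.00164180.
Running total after k=1: 42.1626.
Correction k=2: B_{4}/4! · (f^{(3)}(33) − f^{(3)}(12)) = −1/720 · (-0.000210383 − 0.00542381) = 7.82527e-06.
Running total after k=2: 42.1626.
Correction k=3: B_{6}/6! · (f^{(5)}(33) − f^{(5)}(12)) = 1/30240 · (5.19464e-06 − 0.000147313) = -4.69969e-09.

S_3 ≈ 42.1626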